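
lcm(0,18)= 0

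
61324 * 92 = 5641808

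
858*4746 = 4072068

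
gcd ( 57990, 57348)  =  6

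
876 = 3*292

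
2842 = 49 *58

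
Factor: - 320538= - 2^1 * 3^1*41^1*1303^1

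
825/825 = 1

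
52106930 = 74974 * 695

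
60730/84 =722 +41/42 = 722.98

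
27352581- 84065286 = - 56712705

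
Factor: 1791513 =3^2 * 67^1*2971^1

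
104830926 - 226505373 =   -  121674447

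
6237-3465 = 2772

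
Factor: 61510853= 2371^1 *25943^1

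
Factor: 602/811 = 2^1*7^1*43^1*811^( - 1)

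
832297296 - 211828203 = 620469093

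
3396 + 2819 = 6215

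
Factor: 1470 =2^1*3^1*5^1*7^2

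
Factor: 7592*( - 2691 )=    - 2^3*  3^2 * 13^2*23^1*73^1  =  - 20430072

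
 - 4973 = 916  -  5889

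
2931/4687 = 2931/4687 = 0.63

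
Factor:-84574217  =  -7^1*13^1*349^1*2663^1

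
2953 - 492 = 2461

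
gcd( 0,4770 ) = 4770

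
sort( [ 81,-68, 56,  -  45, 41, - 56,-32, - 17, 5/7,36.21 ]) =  [-68 ,  -  56,-45, - 32,  -  17 , 5/7 , 36.21, 41 , 56,81 ] 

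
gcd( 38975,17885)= 5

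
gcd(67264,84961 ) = 1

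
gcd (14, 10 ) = 2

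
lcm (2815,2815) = 2815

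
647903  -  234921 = 412982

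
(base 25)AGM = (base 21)f2f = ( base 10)6672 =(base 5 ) 203142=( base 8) 15020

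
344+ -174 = 170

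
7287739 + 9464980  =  16752719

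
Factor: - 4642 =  - 2^1*11^1*211^1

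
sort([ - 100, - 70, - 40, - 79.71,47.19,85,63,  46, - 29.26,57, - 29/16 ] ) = [ - 100, - 79.71, - 70 , - 40, - 29.26, - 29/16,46, 47.19, 57,63 , 85] 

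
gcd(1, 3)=1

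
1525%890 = 635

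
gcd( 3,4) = 1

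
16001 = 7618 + 8383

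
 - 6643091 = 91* (-73001 )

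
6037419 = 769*7851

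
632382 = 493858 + 138524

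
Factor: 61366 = 2^1*61^1*503^1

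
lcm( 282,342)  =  16074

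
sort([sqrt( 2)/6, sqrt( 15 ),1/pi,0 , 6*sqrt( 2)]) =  [0,sqrt( 2)/6,1/pi,sqrt (15) , 6*sqrt ( 2 ) ]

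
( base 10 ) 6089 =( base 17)1413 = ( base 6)44105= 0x17c9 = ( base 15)1C0E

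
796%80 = 76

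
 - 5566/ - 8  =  2783/4 = 695.75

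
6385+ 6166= 12551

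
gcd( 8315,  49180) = 5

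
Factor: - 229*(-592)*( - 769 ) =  - 104251792 = - 2^4*37^1*229^1*769^1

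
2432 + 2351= 4783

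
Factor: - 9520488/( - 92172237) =3173496/30724079 = 2^3*3^1*29^( - 1) * 233^(  -  1 )*4547^( - 1)*132229^1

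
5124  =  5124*1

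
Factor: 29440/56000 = 92/175 = 2^2*5^(-2 )*7^(-1)* 23^1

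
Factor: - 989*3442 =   -  3404138 = - 2^1*23^1*43^1*1721^1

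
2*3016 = 6032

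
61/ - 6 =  - 11+ 5/6 = -10.17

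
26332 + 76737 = 103069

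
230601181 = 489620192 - 259019011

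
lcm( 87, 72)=2088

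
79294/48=39647/24= 1651.96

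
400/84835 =80/16967 = 0.00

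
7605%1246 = 129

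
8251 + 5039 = 13290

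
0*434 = 0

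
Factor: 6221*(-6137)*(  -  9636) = 367885877172  =  2^2 * 3^1*11^1 * 17^1*19^2 * 73^1*6221^1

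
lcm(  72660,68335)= 5740140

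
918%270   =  108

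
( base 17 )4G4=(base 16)598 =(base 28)1N4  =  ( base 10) 1432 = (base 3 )1222001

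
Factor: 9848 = 2^3*1231^1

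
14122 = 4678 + 9444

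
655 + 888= 1543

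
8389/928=9 + 37/928=9.04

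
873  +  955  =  1828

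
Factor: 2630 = 2^1*5^1*263^1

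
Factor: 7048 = 2^3*881^1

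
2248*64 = 143872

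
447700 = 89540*5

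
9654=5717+3937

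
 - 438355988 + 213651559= - 224704429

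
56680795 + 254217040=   310897835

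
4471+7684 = 12155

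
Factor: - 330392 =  - 2^3*41299^1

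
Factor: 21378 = 2^1 *3^1 * 7^1*509^1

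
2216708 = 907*2444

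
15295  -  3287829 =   -  3272534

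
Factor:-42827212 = -2^2 * 10706803^1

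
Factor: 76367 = 76367^1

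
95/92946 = 95/92946 =0.00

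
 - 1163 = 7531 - 8694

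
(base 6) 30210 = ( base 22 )846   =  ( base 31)43T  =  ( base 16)F7E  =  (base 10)3966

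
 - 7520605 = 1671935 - 9192540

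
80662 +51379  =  132041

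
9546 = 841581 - 832035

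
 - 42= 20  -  62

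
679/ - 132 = -6 + 113/132 = - 5.14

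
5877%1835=372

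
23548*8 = 188384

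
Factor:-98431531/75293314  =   - 2^( - 1)*11^1*19^( - 1 )*223^1*40127^1*1981403^ ( - 1 )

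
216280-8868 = 207412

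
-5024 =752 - 5776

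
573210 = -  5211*( - 110 )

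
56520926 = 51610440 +4910486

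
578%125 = 78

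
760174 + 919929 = 1680103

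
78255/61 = 1282 + 53/61=1282.87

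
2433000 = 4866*500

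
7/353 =7/353=0.02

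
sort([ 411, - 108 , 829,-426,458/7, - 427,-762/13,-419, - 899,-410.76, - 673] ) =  [ - 899, - 673, - 427, - 426,-419,-410.76 ,  -  108,-762/13, 458/7,411,829] 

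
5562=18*309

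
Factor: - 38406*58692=-2^3*3^2 * 37^1 * 67^1 * 73^1*173^1 = -  2254124952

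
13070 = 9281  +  3789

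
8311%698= 633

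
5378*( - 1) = -5378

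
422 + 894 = 1316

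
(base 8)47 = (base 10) 39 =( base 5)124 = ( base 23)1g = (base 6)103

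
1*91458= 91458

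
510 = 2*255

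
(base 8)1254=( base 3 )221100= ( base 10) 684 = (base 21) 1bc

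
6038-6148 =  - 110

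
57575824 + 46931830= 104507654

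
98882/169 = 98882/169=585.10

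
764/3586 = 382/1793 = 0.21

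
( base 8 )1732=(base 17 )370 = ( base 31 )10p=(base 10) 986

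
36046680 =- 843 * (  -  42760 ) 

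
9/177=3/59  =  0.05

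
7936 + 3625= 11561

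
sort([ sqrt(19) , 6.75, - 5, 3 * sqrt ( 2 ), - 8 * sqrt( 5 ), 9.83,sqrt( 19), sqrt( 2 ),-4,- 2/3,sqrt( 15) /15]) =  [-8*sqrt(  5 ), - 5,-4,- 2/3,sqrt( 15 ) /15, sqrt(2 ),3*sqrt (2 ), sqrt( 19 ), sqrt( 19),6.75, 9.83]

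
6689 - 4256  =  2433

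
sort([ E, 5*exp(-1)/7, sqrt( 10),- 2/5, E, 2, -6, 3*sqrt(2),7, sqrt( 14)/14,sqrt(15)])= [-6,-2/5, 5*exp( - 1) /7, sqrt(14)/14,  2,E, E, sqrt ( 10),sqrt( 15) , 3* sqrt( 2), 7 ]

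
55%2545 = 55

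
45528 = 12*3794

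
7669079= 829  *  9251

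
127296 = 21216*6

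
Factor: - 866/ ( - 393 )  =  2^1 * 3^(  -  1)*131^ (  -  1) * 433^1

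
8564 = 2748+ 5816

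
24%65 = 24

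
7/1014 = 7/1014 = 0.01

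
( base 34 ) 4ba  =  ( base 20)ca8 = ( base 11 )3843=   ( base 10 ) 5008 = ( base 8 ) 11620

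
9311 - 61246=-51935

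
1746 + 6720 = 8466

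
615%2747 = 615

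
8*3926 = 31408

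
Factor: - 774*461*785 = - 2^1  *3^2*5^1*43^1 * 157^1*461^1  =  -280098990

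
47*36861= 1732467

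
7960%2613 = 121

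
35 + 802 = 837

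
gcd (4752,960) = 48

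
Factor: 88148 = 2^2*22037^1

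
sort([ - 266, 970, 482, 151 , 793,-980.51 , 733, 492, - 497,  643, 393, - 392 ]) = [ - 980.51, - 497, - 392, - 266, 151,  393, 482,492, 643, 733,793, 970]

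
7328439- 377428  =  6951011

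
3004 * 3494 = 10495976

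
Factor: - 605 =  - 5^1*11^2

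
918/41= 22 + 16/41 = 22.39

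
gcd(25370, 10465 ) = 5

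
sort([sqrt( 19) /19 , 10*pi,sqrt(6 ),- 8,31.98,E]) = [-8,sqrt( 19 )/19,sqrt( 6),E,10*pi,31.98] 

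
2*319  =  638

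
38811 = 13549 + 25262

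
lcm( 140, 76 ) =2660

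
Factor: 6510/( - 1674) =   -  3^( - 2)*5^1*7^1 = - 35/9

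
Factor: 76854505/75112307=5^1 * 7^1*13^1*17^(-1) * 53^1 * 1889^(-1) * 2339^( - 1)*3187^1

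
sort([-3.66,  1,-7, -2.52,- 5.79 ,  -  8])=[-8, - 7, - 5.79, -3.66,-2.52, 1] 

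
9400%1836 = 220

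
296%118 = 60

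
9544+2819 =12363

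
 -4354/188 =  - 2177/94=-23.16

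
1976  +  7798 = 9774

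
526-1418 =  - 892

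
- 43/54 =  - 43/54 = -0.80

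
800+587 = 1387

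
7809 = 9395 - 1586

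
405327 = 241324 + 164003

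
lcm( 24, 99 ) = 792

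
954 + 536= 1490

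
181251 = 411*441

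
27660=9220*3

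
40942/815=40942/815 = 50.24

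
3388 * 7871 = 26666948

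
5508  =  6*918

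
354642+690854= 1045496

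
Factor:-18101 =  -23^1*787^1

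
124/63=1 + 61/63 = 1.97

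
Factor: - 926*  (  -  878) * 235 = 2^2*5^1*47^1*439^1 * 463^1 = 191061580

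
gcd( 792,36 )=36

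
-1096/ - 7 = 1096/7 = 156.57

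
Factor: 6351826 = 2^1*13^1*244301^1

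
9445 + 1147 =10592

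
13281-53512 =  - 40231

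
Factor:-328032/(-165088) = 153/77 =3^2*7^(-1) * 11^( - 1)*17^1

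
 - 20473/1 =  - 20473 = - 20473.00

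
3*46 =138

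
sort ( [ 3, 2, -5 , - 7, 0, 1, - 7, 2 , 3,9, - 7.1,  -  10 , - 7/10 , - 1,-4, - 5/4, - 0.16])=[ - 10 , - 7.1, - 7, - 7, - 5, - 4, - 5/4, - 1, - 7/10, - 0.16, 0,1,  2, 2,3 , 3,9] 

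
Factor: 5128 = 2^3 * 641^1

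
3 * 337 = 1011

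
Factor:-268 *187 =-2^2 *11^1* 17^1*67^1 =- 50116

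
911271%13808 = 13751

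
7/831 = 7/831  =  0.01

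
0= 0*615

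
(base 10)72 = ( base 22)36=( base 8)110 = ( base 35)22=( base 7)132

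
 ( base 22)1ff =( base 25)184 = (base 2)1100111101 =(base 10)829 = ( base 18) 2A1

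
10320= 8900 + 1420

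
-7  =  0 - 7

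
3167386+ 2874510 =6041896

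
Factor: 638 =2^1*11^1*29^1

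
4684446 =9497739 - 4813293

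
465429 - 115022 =350407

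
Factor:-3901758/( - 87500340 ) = 2^( - 1 ) *3^( - 1) * 5^( - 1 )*7^1*101^( - 1)*4813^( - 1 )*92899^1=   650293/14583390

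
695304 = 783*888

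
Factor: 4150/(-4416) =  -2075/2208 = -  2^ ( - 5 )*3^(-1 )*5^2*23^( - 1 )*83^1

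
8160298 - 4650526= 3509772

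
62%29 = 4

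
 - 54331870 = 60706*( - 895 )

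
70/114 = 35/57= 0.61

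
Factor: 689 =13^1 *53^1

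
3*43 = 129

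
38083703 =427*89189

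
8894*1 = 8894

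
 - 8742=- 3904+-4838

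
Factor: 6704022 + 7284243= 13988265 = 3^1*5^1*  139^1*6709^1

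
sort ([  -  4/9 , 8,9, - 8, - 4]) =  [-8 , - 4, - 4/9,  8,9] 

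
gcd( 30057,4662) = 3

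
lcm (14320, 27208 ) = 272080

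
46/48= 23/24 =0.96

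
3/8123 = 3/8123 = 0.00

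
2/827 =2/827 = 0.00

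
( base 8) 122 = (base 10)82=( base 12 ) 6a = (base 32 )2I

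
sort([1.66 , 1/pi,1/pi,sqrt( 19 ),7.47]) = [1/pi,1/pi,1.66,sqrt(19), 7.47]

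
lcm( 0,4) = 0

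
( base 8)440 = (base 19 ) f3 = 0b100100000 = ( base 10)288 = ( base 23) cc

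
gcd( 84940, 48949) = 31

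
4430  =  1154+3276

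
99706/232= 49853/116 = 429.77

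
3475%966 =577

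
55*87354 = 4804470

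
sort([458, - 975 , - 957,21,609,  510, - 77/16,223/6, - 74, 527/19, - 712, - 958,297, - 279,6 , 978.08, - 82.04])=[ - 975 , - 958, - 957,-712, - 279,-82.04, - 74, - 77/16, 6,21, 527/19,223/6,297,458,510, 609,  978.08 ]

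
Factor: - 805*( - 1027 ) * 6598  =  5454797530  =  2^1*5^1*7^1*13^1*23^1*79^1*3299^1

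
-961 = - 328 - 633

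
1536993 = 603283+933710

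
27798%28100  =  27798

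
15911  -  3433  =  12478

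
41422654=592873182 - 551450528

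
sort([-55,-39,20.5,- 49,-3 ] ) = [ - 55,-49,-39,-3,20.5]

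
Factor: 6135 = 3^1*5^1*409^1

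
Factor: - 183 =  - 3^1 * 61^1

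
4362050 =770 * 5665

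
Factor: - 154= -2^1*7^1  *  11^1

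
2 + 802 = 804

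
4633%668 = 625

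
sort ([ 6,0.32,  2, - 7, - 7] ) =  [ - 7, - 7,0.32,2, 6]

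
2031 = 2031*1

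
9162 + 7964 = 17126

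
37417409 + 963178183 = 1000595592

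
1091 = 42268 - 41177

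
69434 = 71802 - 2368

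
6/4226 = 3/2113= 0.00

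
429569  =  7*61367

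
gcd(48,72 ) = 24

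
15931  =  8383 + 7548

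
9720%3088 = 456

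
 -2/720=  - 1/360 = - 0.00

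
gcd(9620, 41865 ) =5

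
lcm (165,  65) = 2145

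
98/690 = 49/345 = 0.14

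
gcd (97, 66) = 1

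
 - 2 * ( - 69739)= 139478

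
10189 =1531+8658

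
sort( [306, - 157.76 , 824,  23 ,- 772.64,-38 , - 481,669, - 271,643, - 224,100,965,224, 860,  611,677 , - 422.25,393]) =[-772.64, - 481, - 422.25, - 271 , - 224,  -  157.76 ,-38,23,100,224,306,  393 , 611, 643,669,677 , 824 , 860 , 965 ]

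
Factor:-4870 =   -  2^1 * 5^1 *487^1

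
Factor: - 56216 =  - 2^3 * 7027^1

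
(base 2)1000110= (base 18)3g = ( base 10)70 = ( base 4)1012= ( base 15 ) 4a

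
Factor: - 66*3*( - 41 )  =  2^1*3^2*11^1*41^1  =  8118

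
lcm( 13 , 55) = 715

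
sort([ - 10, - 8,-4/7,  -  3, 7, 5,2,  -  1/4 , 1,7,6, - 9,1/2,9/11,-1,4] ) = [ - 10, - 9, - 8, - 3,-1,-4/7, - 1/4,1/2 , 9/11,1 , 2,4,5,  6, 7,7 ]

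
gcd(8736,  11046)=42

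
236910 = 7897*30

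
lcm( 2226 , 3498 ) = 24486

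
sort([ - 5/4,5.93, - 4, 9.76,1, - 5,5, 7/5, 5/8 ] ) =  [-5, - 4,-5/4,5/8, 1,7/5,5, 5.93,9.76 ] 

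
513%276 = 237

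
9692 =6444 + 3248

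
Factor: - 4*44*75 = -2^4*3^1*5^2*11^1 = -13200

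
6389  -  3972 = 2417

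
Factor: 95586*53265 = 5091388290 = 2^1 * 3^2 * 5^1*53^1*67^1*89^1* 179^1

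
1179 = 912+267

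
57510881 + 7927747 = 65438628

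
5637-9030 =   -  3393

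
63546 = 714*89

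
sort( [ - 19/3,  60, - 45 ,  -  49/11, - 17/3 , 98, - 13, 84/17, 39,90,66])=[  -  45, - 13, - 19/3, - 17/3, - 49/11 , 84/17, 39, 60,66,  90,  98 ] 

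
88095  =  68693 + 19402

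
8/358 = 4/179 = 0.02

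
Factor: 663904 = 2^5*20747^1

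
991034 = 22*45047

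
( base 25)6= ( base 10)6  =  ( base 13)6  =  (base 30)6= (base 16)6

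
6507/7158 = 2169/2386= 0.91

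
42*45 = 1890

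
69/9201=23/3067 = 0.01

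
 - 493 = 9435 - 9928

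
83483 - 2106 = 81377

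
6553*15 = 98295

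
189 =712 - 523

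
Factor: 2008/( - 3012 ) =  - 2/3 = -2^1*3^( - 1)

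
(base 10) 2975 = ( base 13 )147b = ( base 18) 935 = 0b101110011111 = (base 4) 232133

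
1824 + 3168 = 4992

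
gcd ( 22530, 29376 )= 6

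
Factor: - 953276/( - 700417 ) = 2^2*17^( - 1)*67^1*3557^1*41201^( - 1) 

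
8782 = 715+8067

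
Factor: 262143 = 3^3* 7^1 * 19^1*73^1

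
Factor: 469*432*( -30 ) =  - 2^5*3^4 *5^1*7^1*67^1= - 6078240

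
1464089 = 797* 1837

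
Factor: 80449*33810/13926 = 453330115/2321 =5^1*7^2*11^( - 1 )*23^1 *211^( - 1)*80449^1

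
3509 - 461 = 3048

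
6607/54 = 122+19/54  =  122.35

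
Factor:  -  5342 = -2^1*2671^1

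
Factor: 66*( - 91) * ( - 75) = 2^1*3^2*5^2*7^1*  11^1*13^1 = 450450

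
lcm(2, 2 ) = 2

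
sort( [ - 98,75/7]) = [ - 98, 75/7]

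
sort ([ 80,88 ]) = [ 80, 88 ] 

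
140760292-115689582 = 25070710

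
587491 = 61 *9631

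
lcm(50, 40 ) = 200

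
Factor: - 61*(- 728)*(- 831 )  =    -  2^3*3^1*7^1*13^1*61^1* 277^1 = -36903048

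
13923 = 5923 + 8000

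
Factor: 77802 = 2^1*3^1 * 12967^1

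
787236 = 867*908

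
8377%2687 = 316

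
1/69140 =1/69140   =  0.00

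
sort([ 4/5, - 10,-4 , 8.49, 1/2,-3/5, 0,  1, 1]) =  [-10, - 4,-3/5,0, 1/2,4/5, 1, 1 , 8.49 ]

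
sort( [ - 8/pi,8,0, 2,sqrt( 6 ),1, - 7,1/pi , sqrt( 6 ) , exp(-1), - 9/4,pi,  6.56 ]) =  [ - 7,  -  8/pi, - 9/4,0, 1/pi,exp( - 1), 1, 2,sqrt( 6 ),sqrt( 6 ),  pi, 6.56,8]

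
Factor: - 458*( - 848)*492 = 191084928 = 2^7 * 3^1*41^1*53^1*229^1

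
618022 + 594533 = 1212555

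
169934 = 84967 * 2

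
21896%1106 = 882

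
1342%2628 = 1342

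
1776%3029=1776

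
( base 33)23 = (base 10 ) 69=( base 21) 36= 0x45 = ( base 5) 234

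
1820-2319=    - 499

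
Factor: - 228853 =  - 228853^1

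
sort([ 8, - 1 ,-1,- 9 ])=[  -  9,-1, - 1 , 8]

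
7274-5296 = 1978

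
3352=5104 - 1752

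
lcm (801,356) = 3204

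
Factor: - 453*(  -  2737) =1239861 = 3^1*7^1*17^1 *23^1 * 151^1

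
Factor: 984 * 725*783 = 558592200 = 2^3*3^4*5^2*29^2*41^1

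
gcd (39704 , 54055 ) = 1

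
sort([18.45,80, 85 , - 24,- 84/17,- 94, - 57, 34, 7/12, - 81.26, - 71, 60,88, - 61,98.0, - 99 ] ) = [ -99, -94, - 81.26,-71, - 61, - 57, - 24, - 84/17, 7/12,18.45,34,60, 80, 85, 88,98.0 ] 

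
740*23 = 17020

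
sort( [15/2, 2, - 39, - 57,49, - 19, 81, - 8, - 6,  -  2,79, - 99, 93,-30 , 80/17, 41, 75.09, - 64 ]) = [ - 99, - 64, - 57,-39, - 30, - 19,-8, - 6,-2,2, 80/17, 15/2, 41, 49, 75.09, 79, 81,93]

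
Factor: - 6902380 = - 2^2 * 5^1*563^1 *613^1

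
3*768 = 2304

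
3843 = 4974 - 1131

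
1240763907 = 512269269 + 728494638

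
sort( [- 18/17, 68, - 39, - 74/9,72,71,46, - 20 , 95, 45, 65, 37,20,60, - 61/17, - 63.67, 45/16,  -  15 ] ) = [-63.67, - 39, - 20, - 15, - 74/9,  -  61/17, -18/17,45/16,20, 37,45,46,60, 65,68,71 , 72 , 95]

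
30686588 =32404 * 947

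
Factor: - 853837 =-853837^1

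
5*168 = 840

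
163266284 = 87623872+75642412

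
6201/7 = 885 + 6/7= 885.86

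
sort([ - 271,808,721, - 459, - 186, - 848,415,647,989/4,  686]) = [ - 848, - 459, - 271, - 186,989/4,415,647,686, 721,  808]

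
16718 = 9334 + 7384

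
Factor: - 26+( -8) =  - 2^1*17^1 = - 34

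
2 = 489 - 487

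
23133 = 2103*11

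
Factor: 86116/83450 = 2^1*5^( - 2)*1669^(  -  1)*21529^1 = 43058/41725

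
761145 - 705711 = 55434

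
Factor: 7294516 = 2^2*197^1*9257^1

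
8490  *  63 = 534870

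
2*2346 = 4692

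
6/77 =6/77 = 0.08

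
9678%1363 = 137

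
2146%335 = 136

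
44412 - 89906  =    -  45494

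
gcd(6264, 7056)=72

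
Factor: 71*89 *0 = 0^1= 0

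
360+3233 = 3593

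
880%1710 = 880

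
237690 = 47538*5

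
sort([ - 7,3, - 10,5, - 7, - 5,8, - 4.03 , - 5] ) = [ - 10,- 7, - 7, -5 , - 5, - 4.03,3,5,8]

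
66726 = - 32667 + 99393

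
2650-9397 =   -  6747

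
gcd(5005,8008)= 1001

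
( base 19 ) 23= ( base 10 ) 41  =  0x29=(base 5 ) 131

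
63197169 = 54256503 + 8940666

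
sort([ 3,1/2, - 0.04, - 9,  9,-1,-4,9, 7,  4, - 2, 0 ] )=[ - 9, - 4,-2, - 1 ,- 0.04, 0,1/2,3, 4,7,9, 9 ]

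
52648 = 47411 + 5237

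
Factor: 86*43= 3698 =2^1*43^2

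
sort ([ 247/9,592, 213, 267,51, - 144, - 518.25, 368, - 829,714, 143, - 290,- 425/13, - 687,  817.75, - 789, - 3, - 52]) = [-829, - 789, - 687, - 518.25, - 290,-144, - 52, - 425/13, - 3, 247/9 , 51,143, 213,267, 368,592 , 714,  817.75 ] 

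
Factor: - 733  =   - 733^1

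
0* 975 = 0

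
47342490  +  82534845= 129877335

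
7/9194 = 7/9194 = 0.00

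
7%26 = 7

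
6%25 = 6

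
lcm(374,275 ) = 9350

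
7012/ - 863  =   - 9 + 755/863 = - 8.13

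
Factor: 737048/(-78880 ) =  - 2^(  -  2)*5^( - 1 )*13^1*17^(-1)*19^1*29^(  -  1 ) * 373^1 = - 92131/9860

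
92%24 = 20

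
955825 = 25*38233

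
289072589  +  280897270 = 569969859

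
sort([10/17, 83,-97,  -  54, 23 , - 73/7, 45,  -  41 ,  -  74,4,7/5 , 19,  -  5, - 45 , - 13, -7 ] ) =[  -  97, - 74,-54, - 45 , - 41,-13, - 73/7 ,  -  7, -5,10/17,7/5,4, 19, 23,45,83] 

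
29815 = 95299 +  - 65484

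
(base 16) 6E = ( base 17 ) 68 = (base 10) 110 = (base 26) 46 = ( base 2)1101110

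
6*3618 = 21708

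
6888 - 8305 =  - 1417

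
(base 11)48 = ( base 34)1I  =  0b110100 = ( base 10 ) 52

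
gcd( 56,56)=56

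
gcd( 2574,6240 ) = 78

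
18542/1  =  18542 = 18542.00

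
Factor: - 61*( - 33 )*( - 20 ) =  - 2^2*3^1*5^1*11^1 * 61^1 = - 40260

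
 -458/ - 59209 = 458/59209 = 0.01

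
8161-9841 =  - 1680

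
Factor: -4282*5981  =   - 25610642  =  - 2^1*2141^1*5981^1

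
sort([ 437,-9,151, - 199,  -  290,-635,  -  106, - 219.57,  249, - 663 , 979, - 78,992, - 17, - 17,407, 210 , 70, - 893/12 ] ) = [ - 663, - 635 , - 290,-219.57, - 199 , - 106, - 78, - 893/12, - 17, - 17, - 9,70,  151 , 210,249,407,437,979, 992 ]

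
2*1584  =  3168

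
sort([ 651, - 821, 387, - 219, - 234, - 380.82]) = [-821, - 380.82,-234, - 219,387, 651] 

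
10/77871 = 10/77871 = 0.00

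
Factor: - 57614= - 2^1*28807^1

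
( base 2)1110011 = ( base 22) 55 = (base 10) 115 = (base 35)3A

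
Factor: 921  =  3^1 *307^1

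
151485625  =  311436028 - 159950403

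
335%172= 163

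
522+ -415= 107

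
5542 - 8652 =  - 3110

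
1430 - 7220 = -5790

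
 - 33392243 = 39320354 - 72712597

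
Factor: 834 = 2^1*3^1  *  139^1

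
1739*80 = 139120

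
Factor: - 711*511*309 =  - 3^3 * 7^1*73^1*79^1*103^1 = -112266189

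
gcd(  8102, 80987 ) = 1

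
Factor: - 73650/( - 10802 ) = 75/11 = 3^1*5^2*11^( - 1)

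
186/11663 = 186/11663 = 0.02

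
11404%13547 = 11404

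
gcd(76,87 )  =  1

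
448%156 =136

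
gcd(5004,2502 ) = 2502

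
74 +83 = 157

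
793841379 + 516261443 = 1310102822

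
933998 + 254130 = 1188128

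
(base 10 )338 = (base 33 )A8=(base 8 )522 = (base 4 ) 11102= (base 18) 10e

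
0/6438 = 0  =  0.00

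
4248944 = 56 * 75874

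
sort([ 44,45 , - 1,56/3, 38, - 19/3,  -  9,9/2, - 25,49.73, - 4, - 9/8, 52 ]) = [-25, - 9, - 19/3, - 4,  -  9/8, - 1 , 9/2, 56/3,38, 44,45, 49.73 , 52 ] 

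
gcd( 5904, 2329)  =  1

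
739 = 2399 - 1660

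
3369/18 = 187 + 1/6= 187.17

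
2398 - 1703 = 695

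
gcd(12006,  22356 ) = 414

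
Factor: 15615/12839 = 45/37  =  3^2* 5^1*37^(- 1 ) 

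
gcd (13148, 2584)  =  76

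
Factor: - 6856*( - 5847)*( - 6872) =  - 275478083904 = - 2^6*3^1*857^1 *859^1*1949^1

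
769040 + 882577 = 1651617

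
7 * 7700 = 53900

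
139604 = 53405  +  86199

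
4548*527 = 2396796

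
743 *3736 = 2775848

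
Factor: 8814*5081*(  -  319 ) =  - 2^1 * 3^1*11^1*13^1*29^1*113^1 * 5081^1 =- 14286074946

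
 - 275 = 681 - 956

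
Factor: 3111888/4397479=2^4 * 3^1 *13^1*461^( - 1)*4987^1*9539^( - 1)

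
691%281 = 129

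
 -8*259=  - 2072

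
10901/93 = 10901/93=117.22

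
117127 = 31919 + 85208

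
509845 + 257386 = 767231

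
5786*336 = 1944096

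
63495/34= 1867 + 1/2 = 1867.50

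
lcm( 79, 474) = 474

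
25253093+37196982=62450075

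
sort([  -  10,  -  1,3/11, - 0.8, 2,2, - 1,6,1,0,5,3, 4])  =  [ - 10, - 1, - 1, - 0.8,0, 3/11,1,2,2,3 , 4,5,  6]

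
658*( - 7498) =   -  4933684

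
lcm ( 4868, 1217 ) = 4868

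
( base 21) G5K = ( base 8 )16015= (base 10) 7181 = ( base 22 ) EI9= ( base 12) 41A5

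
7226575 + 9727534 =16954109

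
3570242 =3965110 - 394868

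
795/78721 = 795/78721 = 0.01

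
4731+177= 4908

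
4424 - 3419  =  1005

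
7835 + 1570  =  9405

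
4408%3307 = 1101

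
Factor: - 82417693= - 137^1 * 601589^1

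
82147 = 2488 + 79659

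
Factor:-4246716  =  -2^2*3^1*227^1*1559^1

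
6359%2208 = 1943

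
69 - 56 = 13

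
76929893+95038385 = 171968278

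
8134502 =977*8326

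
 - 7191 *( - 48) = 345168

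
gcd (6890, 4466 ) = 2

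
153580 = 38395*4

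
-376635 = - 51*7385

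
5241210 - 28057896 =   -  22816686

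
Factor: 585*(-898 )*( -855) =449157150 =2^1*3^4 * 5^2*13^1 *19^1*449^1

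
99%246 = 99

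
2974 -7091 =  - 4117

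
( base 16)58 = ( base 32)2O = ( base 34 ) 2k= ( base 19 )4C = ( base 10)88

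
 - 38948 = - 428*91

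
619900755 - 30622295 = 589278460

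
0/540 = 0 = 0.00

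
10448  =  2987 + 7461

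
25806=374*69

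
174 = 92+82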